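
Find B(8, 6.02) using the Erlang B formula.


B(N,A) = (A^N/N!) / sum(A^k/k!, k=0..N) with N=8, A=6.02 = 0.123

0.123


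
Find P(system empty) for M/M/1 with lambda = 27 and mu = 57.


P0 = 1 - rho = 1 - 27/57 = 0.5263

0.5263


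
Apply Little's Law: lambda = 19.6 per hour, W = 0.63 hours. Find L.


L = lambda * W = 19.6 * 0.63 = 12.35

12.35


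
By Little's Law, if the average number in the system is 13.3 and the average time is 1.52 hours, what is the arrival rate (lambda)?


lambda = L / W = 13.3 / 1.52 = 8.75 per hour

8.75 per hour


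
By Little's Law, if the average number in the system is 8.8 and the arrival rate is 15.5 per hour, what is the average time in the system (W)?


W = L / lambda = 8.8 / 15.5 = 0.5677 hours

0.5677 hours


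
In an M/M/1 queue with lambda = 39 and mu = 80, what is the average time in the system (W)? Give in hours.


W = 1/(mu - lambda) = 1/(80 - 39) = 0.0244 hours

0.0244 hours


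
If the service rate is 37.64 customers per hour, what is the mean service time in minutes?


Mean service time = 60/mu = 60/37.64 = 1.59 minutes

1.59 minutes


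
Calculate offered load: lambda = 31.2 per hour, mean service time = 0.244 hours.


Offered load a = lambda * E[S] = 31.2 * 0.244 = 7.61 Erlangs

7.61 Erlangs


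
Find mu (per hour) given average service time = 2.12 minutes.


mu = 60 / avg_service_time = 60 / 2.12 = 28.3 per hour

28.3 per hour


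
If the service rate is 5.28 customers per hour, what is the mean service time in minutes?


Mean service time = 60/mu = 60/5.28 = 11.36 minutes

11.36 minutes


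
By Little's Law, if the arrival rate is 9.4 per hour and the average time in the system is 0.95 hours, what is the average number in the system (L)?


L = lambda * W = 9.4 * 0.95 = 8.93

8.93


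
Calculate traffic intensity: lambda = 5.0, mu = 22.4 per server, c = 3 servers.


rho = lambda / (c * mu) = 5.0 / (3 * 22.4) = 0.0744

0.0744


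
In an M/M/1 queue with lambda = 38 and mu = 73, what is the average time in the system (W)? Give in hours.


W = 1/(mu - lambda) = 1/(73 - 38) = 0.0286 hours

0.0286 hours


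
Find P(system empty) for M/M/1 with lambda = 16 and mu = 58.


P0 = 1 - rho = 1 - 16/58 = 0.7241

0.7241


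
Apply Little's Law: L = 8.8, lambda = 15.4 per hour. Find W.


W = L / lambda = 8.8 / 15.4 = 0.5714 hours

0.5714 hours


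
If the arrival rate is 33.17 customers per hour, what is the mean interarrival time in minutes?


Mean interarrival time = 60/lambda = 60/33.17 = 1.81 minutes

1.81 minutes


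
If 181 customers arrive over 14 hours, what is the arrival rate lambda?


lambda = total arrivals / time = 181 / 14 = 12.93 per hour

12.93 per hour


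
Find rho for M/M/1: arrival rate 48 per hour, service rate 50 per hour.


rho = lambda/mu = 48/50 = 0.96

0.96


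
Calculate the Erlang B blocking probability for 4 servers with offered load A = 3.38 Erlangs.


B(N,A) = (A^N/N!) / sum(A^k/k!, k=0..N) with N=4, A=3.38 = 0.2476

0.2476


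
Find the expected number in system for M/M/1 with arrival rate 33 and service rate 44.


rho = 33/44; L = rho/(1-rho) = 3.0

3.0


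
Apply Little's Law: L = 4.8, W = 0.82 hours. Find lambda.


lambda = L / W = 4.8 / 0.82 = 5.85 per hour

5.85 per hour


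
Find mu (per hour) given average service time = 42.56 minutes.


mu = 60 / avg_service_time = 60 / 42.56 = 1.41 per hour

1.41 per hour


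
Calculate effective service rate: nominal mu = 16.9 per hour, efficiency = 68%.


Effective rate = mu * efficiency = 16.9 * 0.68 = 11.49 per hour

11.49 per hour


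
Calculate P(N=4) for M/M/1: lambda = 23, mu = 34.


rho = 23/34; P(n) = (1-rho)*rho^n = (1-23/34)*(23/34)^4 = 0.0678

0.0678


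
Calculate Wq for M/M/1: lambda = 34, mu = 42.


rho = 34/42; Wq = rho/(mu - lambda) = 0.1012 hours

0.1012 hours


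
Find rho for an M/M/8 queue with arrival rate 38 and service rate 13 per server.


rho = lambda/(c*mu) = 38/(8*13) = 0.3654

0.3654


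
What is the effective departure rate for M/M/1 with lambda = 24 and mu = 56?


For a stable queue (lambda < mu), throughput = lambda = 24 per hour

24 per hour


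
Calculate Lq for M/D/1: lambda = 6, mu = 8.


M/D/1: Lq = rho^2 / (2*(1-rho)) where rho = 6/8; Lq = 1.13

1.13


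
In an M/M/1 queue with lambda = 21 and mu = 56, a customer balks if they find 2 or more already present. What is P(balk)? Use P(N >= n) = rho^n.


P(N >= 2) = rho^2 = (21/56)^2 = 0.1406

0.1406


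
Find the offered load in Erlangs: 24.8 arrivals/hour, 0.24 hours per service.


Offered load a = lambda * E[S] = 24.8 * 0.24 = 5.95 Erlangs

5.95 Erlangs


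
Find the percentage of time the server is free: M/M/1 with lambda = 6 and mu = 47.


Idle fraction = (1 - rho) * 100 = (1 - 6/47) * 100 = 87.2%

87.2%


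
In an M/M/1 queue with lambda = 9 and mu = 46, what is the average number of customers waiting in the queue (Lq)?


rho = 9/46; Lq = rho^2/(1-rho) = 0.05

0.05


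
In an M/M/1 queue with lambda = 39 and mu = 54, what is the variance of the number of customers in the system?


rho = 39/54; Var(N) = rho/(1-rho)^2 = 9.36

9.36


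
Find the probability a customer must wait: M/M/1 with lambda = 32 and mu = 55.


P(wait) = rho = lambda/mu = 32/55 = 0.5818

0.5818


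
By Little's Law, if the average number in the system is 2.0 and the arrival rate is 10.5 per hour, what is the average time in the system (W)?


W = L / lambda = 2.0 / 10.5 = 0.1905 hours

0.1905 hours


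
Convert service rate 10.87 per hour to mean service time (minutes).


Mean service time = 60/mu = 60/10.87 = 5.52 minutes

5.52 minutes


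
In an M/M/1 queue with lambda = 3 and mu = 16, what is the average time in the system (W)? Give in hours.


W = 1/(mu - lambda) = 1/(16 - 3) = 0.0769 hours

0.0769 hours


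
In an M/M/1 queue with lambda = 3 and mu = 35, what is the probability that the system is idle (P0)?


P0 = 1 - rho = 1 - 3/35 = 0.9143

0.9143


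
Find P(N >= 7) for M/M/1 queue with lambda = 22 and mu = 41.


P(N >= 7) = rho^7 = (22/41)^7 = 0.0128

0.0128


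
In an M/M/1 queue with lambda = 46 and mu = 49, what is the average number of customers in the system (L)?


rho = 46/49; L = rho/(1-rho) = 15.33

15.33


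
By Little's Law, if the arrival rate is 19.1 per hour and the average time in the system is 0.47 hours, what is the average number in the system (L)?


L = lambda * W = 19.1 * 0.47 = 8.98

8.98


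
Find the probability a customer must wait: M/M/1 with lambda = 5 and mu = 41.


P(wait) = rho = lambda/mu = 5/41 = 0.122

0.122


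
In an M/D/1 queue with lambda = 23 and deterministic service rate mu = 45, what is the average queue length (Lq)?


M/D/1: Lq = rho^2 / (2*(1-rho)) where rho = 23/45; Lq = 0.27

0.27


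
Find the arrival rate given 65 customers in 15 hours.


lambda = total arrivals / time = 65 / 15 = 4.33 per hour

4.33 per hour


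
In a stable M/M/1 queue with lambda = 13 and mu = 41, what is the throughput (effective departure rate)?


For a stable queue (lambda < mu), throughput = lambda = 13 per hour

13 per hour


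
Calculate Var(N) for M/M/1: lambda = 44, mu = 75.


rho = 44/75; Var(N) = rho/(1-rho)^2 = 3.43

3.43


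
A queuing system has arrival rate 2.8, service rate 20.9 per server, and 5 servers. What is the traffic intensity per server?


rho = lambda / (c * mu) = 2.8 / (5 * 20.9) = 0.0268

0.0268


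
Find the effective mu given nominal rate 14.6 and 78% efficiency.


Effective rate = mu * efficiency = 14.6 * 0.78 = 11.39 per hour

11.39 per hour


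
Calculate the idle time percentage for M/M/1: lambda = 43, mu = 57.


Idle fraction = (1 - rho) * 100 = (1 - 43/57) * 100 = 24.6%

24.6%


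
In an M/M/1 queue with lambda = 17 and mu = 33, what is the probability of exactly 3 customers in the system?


rho = 17/33; P(n) = (1-rho)*rho^n = (1-17/33)*(17/33)^3 = 0.0663

0.0663


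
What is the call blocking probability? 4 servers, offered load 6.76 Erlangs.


B(N,A) = (A^N/N!) / sum(A^k/k!, k=0..N) with N=4, A=6.76 = 0.5145

0.5145


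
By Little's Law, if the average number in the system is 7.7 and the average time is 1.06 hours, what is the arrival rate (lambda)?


lambda = L / W = 7.7 / 1.06 = 7.26 per hour

7.26 per hour


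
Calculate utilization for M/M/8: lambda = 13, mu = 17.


rho = lambda/(c*mu) = 13/(8*17) = 0.0956

0.0956


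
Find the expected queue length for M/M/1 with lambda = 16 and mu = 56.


rho = 16/56; Lq = rho^2/(1-rho) = 0.11

0.11


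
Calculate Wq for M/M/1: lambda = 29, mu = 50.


rho = 29/50; Wq = rho/(mu - lambda) = 0.0276 hours

0.0276 hours


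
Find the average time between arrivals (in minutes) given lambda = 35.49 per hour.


Mean interarrival time = 60/lambda = 60/35.49 = 1.69 minutes

1.69 minutes


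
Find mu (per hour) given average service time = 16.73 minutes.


mu = 60 / avg_service_time = 60 / 16.73 = 3.59 per hour

3.59 per hour


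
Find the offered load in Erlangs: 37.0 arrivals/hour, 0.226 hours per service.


Offered load a = lambda * E[S] = 37.0 * 0.226 = 8.36 Erlangs

8.36 Erlangs


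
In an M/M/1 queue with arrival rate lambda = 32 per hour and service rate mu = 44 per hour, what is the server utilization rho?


rho = lambda/mu = 32/44 = 0.7273

0.7273


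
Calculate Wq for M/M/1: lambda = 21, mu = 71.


rho = 21/71; Wq = rho/(mu - lambda) = 0.0059 hours

0.0059 hours


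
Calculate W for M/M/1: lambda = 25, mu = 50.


W = 1/(mu - lambda) = 1/(50 - 25) = 0.04 hours

0.04 hours


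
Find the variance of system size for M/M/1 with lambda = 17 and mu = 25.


rho = 17/25; Var(N) = rho/(1-rho)^2 = 6.64

6.64


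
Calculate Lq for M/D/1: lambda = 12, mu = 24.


M/D/1: Lq = rho^2 / (2*(1-rho)) where rho = 12/24; Lq = 0.25

0.25


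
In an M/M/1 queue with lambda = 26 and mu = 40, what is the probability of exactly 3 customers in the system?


rho = 26/40; P(n) = (1-rho)*rho^n = (1-26/40)*(26/40)^3 = 0.0961

0.0961


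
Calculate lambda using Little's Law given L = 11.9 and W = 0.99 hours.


lambda = L / W = 11.9 / 0.99 = 12.02 per hour

12.02 per hour


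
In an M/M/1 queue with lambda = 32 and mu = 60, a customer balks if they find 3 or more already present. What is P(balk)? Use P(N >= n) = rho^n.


P(N >= 3) = rho^3 = (32/60)^3 = 0.1517

0.1517


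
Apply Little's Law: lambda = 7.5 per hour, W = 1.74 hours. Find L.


L = lambda * W = 7.5 * 1.74 = 13.05

13.05


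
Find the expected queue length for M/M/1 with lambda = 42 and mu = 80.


rho = 42/80; Lq = rho^2/(1-rho) = 0.58

0.58


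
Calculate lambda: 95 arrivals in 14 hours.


lambda = total arrivals / time = 95 / 14 = 6.79 per hour

6.79 per hour


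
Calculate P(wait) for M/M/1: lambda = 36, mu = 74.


P(wait) = rho = lambda/mu = 36/74 = 0.4865

0.4865


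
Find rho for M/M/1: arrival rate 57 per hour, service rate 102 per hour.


rho = lambda/mu = 57/102 = 0.5588

0.5588


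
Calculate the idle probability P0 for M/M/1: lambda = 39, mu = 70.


P0 = 1 - rho = 1 - 39/70 = 0.4429

0.4429


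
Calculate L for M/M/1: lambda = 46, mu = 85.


rho = 46/85; L = rho/(1-rho) = 1.18

1.18


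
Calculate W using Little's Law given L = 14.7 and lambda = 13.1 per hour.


W = L / lambda = 14.7 / 13.1 = 1.1221 hours

1.1221 hours


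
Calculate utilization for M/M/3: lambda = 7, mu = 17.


rho = lambda/(c*mu) = 7/(3*17) = 0.1373

0.1373


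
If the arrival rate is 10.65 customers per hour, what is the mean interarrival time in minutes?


Mean interarrival time = 60/lambda = 60/10.65 = 5.63 minutes

5.63 minutes


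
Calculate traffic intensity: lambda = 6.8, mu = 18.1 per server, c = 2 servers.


rho = lambda / (c * mu) = 6.8 / (2 * 18.1) = 0.1878

0.1878


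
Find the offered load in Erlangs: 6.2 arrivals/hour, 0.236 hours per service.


Offered load a = lambda * E[S] = 6.2 * 0.236 = 1.46 Erlangs

1.46 Erlangs


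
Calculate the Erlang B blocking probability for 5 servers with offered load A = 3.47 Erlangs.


B(N,A) = (A^N/N!) / sum(A^k/k!, k=0..N) with N=5, A=3.47 = 0.1514

0.1514


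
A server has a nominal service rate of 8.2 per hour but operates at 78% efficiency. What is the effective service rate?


Effective rate = mu * efficiency = 8.2 * 0.78 = 6.4 per hour

6.4 per hour


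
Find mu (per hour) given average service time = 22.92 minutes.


mu = 60 / avg_service_time = 60 / 22.92 = 2.62 per hour

2.62 per hour


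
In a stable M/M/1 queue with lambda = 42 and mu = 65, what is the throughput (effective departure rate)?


For a stable queue (lambda < mu), throughput = lambda = 42 per hour

42 per hour


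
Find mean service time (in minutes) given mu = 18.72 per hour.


Mean service time = 60/mu = 60/18.72 = 3.21 minutes

3.21 minutes


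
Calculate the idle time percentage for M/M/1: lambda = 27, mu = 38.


Idle fraction = (1 - rho) * 100 = (1 - 27/38) * 100 = 28.9%

28.9%


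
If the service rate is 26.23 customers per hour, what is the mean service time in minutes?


Mean service time = 60/mu = 60/26.23 = 2.29 minutes

2.29 minutes


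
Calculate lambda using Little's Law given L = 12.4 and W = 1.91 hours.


lambda = L / W = 12.4 / 1.91 = 6.49 per hour

6.49 per hour


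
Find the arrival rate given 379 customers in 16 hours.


lambda = total arrivals / time = 379 / 16 = 23.69 per hour

23.69 per hour


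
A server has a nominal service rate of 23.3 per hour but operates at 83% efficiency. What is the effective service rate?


Effective rate = mu * efficiency = 23.3 * 0.83 = 19.34 per hour

19.34 per hour


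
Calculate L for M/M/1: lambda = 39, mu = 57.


rho = 39/57; L = rho/(1-rho) = 2.17

2.17


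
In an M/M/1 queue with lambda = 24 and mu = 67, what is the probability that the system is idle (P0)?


P0 = 1 - rho = 1 - 24/67 = 0.6418

0.6418


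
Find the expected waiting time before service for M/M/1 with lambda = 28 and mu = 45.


rho = 28/45; Wq = rho/(mu - lambda) = 0.0366 hours

0.0366 hours


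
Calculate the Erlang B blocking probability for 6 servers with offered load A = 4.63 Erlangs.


B(N,A) = (A^N/N!) / sum(A^k/k!, k=0..N) with N=6, A=4.63 = 0.164

0.164


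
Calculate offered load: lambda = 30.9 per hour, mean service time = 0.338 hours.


Offered load a = lambda * E[S] = 30.9 * 0.338 = 10.44 Erlangs

10.44 Erlangs


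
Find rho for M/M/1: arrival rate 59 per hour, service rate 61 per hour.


rho = lambda/mu = 59/61 = 0.9672

0.9672


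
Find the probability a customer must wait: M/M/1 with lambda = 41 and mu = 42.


P(wait) = rho = lambda/mu = 41/42 = 0.9762

0.9762


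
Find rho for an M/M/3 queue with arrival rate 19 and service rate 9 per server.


rho = lambda/(c*mu) = 19/(3*9) = 0.7037

0.7037


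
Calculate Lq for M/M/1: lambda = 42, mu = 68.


rho = 42/68; Lq = rho^2/(1-rho) = 1.0

1.0


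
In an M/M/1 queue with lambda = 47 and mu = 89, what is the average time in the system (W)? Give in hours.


W = 1/(mu - lambda) = 1/(89 - 47) = 0.0238 hours

0.0238 hours


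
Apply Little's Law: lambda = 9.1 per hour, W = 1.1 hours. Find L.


L = lambda * W = 9.1 * 1.1 = 10.01

10.01


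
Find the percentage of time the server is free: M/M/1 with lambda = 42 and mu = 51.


Idle fraction = (1 - rho) * 100 = (1 - 42/51) * 100 = 17.6%

17.6%


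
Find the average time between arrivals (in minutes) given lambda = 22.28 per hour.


Mean interarrival time = 60/lambda = 60/22.28 = 2.69 minutes

2.69 minutes


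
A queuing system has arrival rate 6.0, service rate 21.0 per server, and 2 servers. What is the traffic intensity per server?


rho = lambda / (c * mu) = 6.0 / (2 * 21.0) = 0.1429

0.1429


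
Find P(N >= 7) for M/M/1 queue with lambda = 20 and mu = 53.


P(N >= 7) = rho^7 = (20/53)^7 = 0.0011

0.0011


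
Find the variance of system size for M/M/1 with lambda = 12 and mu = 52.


rho = 12/52; Var(N) = rho/(1-rho)^2 = 0.39

0.39


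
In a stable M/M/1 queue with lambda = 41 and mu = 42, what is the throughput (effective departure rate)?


For a stable queue (lambda < mu), throughput = lambda = 41 per hour

41 per hour


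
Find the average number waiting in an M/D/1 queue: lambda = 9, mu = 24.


M/D/1: Lq = rho^2 / (2*(1-rho)) where rho = 9/24; Lq = 0.11

0.11


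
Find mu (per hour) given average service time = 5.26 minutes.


mu = 60 / avg_service_time = 60 / 5.26 = 11.41 per hour

11.41 per hour


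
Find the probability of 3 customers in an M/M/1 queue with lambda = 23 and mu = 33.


rho = 23/33; P(n) = (1-rho)*rho^n = (1-23/33)*(23/33)^3 = 0.1026

0.1026


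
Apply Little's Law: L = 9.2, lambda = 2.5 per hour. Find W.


W = L / lambda = 9.2 / 2.5 = 3.68 hours

3.68 hours


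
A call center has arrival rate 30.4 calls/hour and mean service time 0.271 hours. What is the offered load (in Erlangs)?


Offered load a = lambda * E[S] = 30.4 * 0.271 = 8.24 Erlangs

8.24 Erlangs


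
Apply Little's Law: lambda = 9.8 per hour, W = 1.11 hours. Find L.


L = lambda * W = 9.8 * 1.11 = 10.88

10.88


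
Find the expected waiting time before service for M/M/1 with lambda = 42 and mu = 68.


rho = 42/68; Wq = rho/(mu - lambda) = 0.0238 hours

0.0238 hours


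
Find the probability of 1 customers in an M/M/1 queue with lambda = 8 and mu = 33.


rho = 8/33; P(n) = (1-rho)*rho^n = (1-8/33)*(8/33)^1 = 0.1837

0.1837


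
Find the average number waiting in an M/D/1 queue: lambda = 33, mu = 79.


M/D/1: Lq = rho^2 / (2*(1-rho)) where rho = 33/79; Lq = 0.15

0.15


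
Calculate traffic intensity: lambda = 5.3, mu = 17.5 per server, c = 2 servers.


rho = lambda / (c * mu) = 5.3 / (2 * 17.5) = 0.1514

0.1514


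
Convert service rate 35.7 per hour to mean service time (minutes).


Mean service time = 60/mu = 60/35.7 = 1.68 minutes

1.68 minutes


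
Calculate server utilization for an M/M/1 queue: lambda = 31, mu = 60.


rho = lambda/mu = 31/60 = 0.5167

0.5167


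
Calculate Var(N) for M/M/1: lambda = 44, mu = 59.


rho = 44/59; Var(N) = rho/(1-rho)^2 = 11.54

11.54


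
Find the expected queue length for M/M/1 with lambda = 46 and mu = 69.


rho = 46/69; Lq = rho^2/(1-rho) = 1.33

1.33


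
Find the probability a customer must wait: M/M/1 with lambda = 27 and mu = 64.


P(wait) = rho = lambda/mu = 27/64 = 0.4219

0.4219


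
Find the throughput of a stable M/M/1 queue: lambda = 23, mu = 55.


For a stable queue (lambda < mu), throughput = lambda = 23 per hour

23 per hour


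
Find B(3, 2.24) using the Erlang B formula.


B(N,A) = (A^N/N!) / sum(A^k/k!, k=0..N) with N=3, A=2.24 = 0.2458

0.2458


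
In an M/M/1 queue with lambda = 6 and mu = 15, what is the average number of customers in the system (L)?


rho = 6/15; L = rho/(1-rho) = 0.67

0.67


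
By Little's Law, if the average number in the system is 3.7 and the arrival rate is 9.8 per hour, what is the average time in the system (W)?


W = L / lambda = 3.7 / 9.8 = 0.3776 hours

0.3776 hours


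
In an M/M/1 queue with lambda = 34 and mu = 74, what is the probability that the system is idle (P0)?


P0 = 1 - rho = 1 - 34/74 = 0.5405

0.5405


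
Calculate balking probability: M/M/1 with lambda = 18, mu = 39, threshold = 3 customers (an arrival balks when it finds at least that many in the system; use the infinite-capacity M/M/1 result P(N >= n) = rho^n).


P(N >= 3) = rho^3 = (18/39)^3 = 0.0983

0.0983


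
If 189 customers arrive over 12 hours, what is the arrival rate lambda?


lambda = total arrivals / time = 189 / 12 = 15.75 per hour

15.75 per hour


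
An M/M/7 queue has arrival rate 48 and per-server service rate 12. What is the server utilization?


rho = lambda/(c*mu) = 48/(7*12) = 0.5714

0.5714


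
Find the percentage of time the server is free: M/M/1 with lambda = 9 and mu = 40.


Idle fraction = (1 - rho) * 100 = (1 - 9/40) * 100 = 77.5%

77.5%


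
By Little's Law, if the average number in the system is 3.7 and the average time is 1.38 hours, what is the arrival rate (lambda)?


lambda = L / W = 3.7 / 1.38 = 2.68 per hour

2.68 per hour


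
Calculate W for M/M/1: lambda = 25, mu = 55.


W = 1/(mu - lambda) = 1/(55 - 25) = 0.0333 hours

0.0333 hours


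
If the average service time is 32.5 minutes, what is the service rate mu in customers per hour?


mu = 60 / avg_service_time = 60 / 32.5 = 1.85 per hour

1.85 per hour


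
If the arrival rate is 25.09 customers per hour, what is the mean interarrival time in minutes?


Mean interarrival time = 60/lambda = 60/25.09 = 2.39 minutes

2.39 minutes


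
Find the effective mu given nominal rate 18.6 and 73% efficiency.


Effective rate = mu * efficiency = 18.6 * 0.73 = 13.58 per hour

13.58 per hour


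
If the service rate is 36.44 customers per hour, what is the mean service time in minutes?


Mean service time = 60/mu = 60/36.44 = 1.65 minutes

1.65 minutes


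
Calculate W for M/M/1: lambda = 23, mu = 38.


W = 1/(mu - lambda) = 1/(38 - 23) = 0.0667 hours

0.0667 hours


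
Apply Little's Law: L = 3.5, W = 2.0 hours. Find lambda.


lambda = L / W = 3.5 / 2.0 = 1.75 per hour

1.75 per hour


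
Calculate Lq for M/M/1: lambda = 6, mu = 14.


rho = 6/14; Lq = rho^2/(1-rho) = 0.32

0.32


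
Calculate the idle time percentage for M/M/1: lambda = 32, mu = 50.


Idle fraction = (1 - rho) * 100 = (1 - 32/50) * 100 = 36.0%

36.0%


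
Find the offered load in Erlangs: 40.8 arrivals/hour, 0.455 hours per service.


Offered load a = lambda * E[S] = 40.8 * 0.455 = 18.56 Erlangs

18.56 Erlangs


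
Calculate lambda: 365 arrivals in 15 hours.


lambda = total arrivals / time = 365 / 15 = 24.33 per hour

24.33 per hour


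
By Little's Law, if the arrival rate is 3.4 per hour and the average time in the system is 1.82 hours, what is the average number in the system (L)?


L = lambda * W = 3.4 * 1.82 = 6.19

6.19


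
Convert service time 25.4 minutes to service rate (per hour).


mu = 60 / avg_service_time = 60 / 25.4 = 2.36 per hour

2.36 per hour


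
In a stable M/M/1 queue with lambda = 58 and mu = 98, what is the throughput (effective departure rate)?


For a stable queue (lambda < mu), throughput = lambda = 58 per hour

58 per hour


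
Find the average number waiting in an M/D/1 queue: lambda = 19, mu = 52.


M/D/1: Lq = rho^2 / (2*(1-rho)) where rho = 19/52; Lq = 0.11

0.11


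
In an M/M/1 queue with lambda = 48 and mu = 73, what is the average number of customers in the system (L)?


rho = 48/73; L = rho/(1-rho) = 1.92

1.92


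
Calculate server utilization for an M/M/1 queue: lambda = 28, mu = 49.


rho = lambda/mu = 28/49 = 0.5714

0.5714


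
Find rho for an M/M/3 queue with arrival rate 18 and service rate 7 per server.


rho = lambda/(c*mu) = 18/(3*7) = 0.8571

0.8571


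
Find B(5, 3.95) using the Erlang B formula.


B(N,A) = (A^N/N!) / sum(A^k/k!, k=0..N) with N=5, A=3.95 = 0.1946

0.1946


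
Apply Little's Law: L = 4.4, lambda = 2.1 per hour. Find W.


W = L / lambda = 4.4 / 2.1 = 2.0952 hours

2.0952 hours


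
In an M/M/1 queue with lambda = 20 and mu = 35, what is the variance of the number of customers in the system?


rho = 20/35; Var(N) = rho/(1-rho)^2 = 3.11

3.11


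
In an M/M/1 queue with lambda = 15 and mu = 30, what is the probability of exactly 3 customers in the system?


rho = 15/30; P(n) = (1-rho)*rho^n = (1-15/30)*(15/30)^3 = 0.0625

0.0625


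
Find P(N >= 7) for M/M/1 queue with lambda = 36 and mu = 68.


P(N >= 7) = rho^7 = (36/68)^7 = 0.0117

0.0117


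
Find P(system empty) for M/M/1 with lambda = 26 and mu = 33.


P0 = 1 - rho = 1 - 26/33 = 0.2121

0.2121


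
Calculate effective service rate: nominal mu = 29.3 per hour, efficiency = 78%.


Effective rate = mu * efficiency = 29.3 * 0.78 = 22.85 per hour

22.85 per hour


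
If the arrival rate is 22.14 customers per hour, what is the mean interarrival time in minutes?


Mean interarrival time = 60/lambda = 60/22.14 = 2.71 minutes

2.71 minutes


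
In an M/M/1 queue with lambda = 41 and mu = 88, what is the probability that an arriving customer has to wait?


P(wait) = rho = lambda/mu = 41/88 = 0.4659

0.4659


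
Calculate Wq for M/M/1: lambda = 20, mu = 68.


rho = 20/68; Wq = rho/(mu - lambda) = 0.0061 hours

0.0061 hours


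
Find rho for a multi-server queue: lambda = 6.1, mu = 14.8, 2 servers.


rho = lambda / (c * mu) = 6.1 / (2 * 14.8) = 0.2061

0.2061


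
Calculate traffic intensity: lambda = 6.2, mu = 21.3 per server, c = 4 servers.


rho = lambda / (c * mu) = 6.2 / (4 * 21.3) = 0.0728

0.0728


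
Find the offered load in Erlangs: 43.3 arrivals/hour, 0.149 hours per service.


Offered load a = lambda * E[S] = 43.3 * 0.149 = 6.45 Erlangs

6.45 Erlangs


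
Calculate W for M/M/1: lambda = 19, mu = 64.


W = 1/(mu - lambda) = 1/(64 - 19) = 0.0222 hours

0.0222 hours


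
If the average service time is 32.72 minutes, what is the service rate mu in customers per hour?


mu = 60 / avg_service_time = 60 / 32.72 = 1.83 per hour

1.83 per hour


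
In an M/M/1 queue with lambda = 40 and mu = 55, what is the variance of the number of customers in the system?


rho = 40/55; Var(N) = rho/(1-rho)^2 = 9.78

9.78


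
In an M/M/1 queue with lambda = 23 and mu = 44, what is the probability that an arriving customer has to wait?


P(wait) = rho = lambda/mu = 23/44 = 0.5227

0.5227


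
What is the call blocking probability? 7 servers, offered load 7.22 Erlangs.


B(N,A) = (A^N/N!) / sum(A^k/k!, k=0..N) with N=7, A=7.22 = 0.2624

0.2624


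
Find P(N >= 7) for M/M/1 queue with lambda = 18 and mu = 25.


P(N >= 7) = rho^7 = (18/25)^7 = 0.1003

0.1003


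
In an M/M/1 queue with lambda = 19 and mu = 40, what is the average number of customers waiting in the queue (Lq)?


rho = 19/40; Lq = rho^2/(1-rho) = 0.43

0.43


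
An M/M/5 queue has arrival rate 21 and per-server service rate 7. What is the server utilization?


rho = lambda/(c*mu) = 21/(5*7) = 0.6

0.6


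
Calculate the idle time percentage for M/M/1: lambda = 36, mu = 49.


Idle fraction = (1 - rho) * 100 = (1 - 36/49) * 100 = 26.5%

26.5%


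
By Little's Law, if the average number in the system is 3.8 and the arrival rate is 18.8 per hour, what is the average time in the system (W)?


W = L / lambda = 3.8 / 18.8 = 0.2021 hours

0.2021 hours


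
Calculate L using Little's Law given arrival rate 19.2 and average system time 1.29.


L = lambda * W = 19.2 * 1.29 = 24.77

24.77


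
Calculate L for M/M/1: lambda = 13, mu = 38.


rho = 13/38; L = rho/(1-rho) = 0.52

0.52


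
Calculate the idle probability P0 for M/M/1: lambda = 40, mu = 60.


P0 = 1 - rho = 1 - 40/60 = 0.3333

0.3333


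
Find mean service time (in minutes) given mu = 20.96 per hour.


Mean service time = 60/mu = 60/20.96 = 2.86 minutes

2.86 minutes


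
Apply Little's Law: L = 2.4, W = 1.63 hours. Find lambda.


lambda = L / W = 2.4 / 1.63 = 1.47 per hour

1.47 per hour


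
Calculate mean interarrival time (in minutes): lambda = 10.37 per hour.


Mean interarrival time = 60/lambda = 60/10.37 = 5.79 minutes

5.79 minutes


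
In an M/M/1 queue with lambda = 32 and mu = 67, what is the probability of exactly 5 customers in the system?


rho = 32/67; P(n) = (1-rho)*rho^n = (1-32/67)*(32/67)^5 = 0.013

0.013


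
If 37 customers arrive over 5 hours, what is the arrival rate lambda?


lambda = total arrivals / time = 37 / 5 = 7.4 per hour

7.4 per hour


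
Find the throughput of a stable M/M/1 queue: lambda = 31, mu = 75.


For a stable queue (lambda < mu), throughput = lambda = 31 per hour

31 per hour


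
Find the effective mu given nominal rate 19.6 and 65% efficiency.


Effective rate = mu * efficiency = 19.6 * 0.65 = 12.74 per hour

12.74 per hour


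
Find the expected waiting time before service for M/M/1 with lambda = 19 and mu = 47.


rho = 19/47; Wq = rho/(mu - lambda) = 0.0144 hours

0.0144 hours


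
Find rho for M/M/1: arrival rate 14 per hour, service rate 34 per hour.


rho = lambda/mu = 14/34 = 0.4118

0.4118


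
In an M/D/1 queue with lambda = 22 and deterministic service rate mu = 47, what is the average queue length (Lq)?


M/D/1: Lq = rho^2 / (2*(1-rho)) where rho = 22/47; Lq = 0.21

0.21


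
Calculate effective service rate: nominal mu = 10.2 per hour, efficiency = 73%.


Effective rate = mu * efficiency = 10.2 * 0.73 = 7.45 per hour

7.45 per hour


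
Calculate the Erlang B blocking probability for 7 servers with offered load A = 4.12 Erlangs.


B(N,A) = (A^N/N!) / sum(A^k/k!, k=0..N) with N=7, A=4.12 = 0.069

0.069


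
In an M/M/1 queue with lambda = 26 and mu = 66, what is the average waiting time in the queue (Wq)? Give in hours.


rho = 26/66; Wq = rho/(mu - lambda) = 0.0098 hours

0.0098 hours


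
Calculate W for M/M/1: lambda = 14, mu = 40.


W = 1/(mu - lambda) = 1/(40 - 14) = 0.0385 hours

0.0385 hours


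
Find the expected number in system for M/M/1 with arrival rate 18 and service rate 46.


rho = 18/46; L = rho/(1-rho) = 0.64

0.64


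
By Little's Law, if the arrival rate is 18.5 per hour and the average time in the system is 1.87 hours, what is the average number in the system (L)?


L = lambda * W = 18.5 * 1.87 = 34.6

34.6


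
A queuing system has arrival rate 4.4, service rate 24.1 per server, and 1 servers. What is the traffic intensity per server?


rho = lambda / (c * mu) = 4.4 / (1 * 24.1) = 0.1826

0.1826


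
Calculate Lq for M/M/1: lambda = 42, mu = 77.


rho = 42/77; Lq = rho^2/(1-rho) = 0.65

0.65


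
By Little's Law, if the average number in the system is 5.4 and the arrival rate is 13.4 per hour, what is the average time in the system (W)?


W = L / lambda = 5.4 / 13.4 = 0.403 hours

0.403 hours


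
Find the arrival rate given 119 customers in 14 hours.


lambda = total arrivals / time = 119 / 14 = 8.5 per hour

8.5 per hour


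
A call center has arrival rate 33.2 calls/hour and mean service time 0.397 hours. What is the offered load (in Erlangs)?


Offered load a = lambda * E[S] = 33.2 * 0.397 = 13.18 Erlangs

13.18 Erlangs


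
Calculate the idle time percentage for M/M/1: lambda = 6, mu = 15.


Idle fraction = (1 - rho) * 100 = (1 - 6/15) * 100 = 60.0%

60.0%


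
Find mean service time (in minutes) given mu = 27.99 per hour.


Mean service time = 60/mu = 60/27.99 = 2.14 minutes

2.14 minutes


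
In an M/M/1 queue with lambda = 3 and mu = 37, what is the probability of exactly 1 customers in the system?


rho = 3/37; P(n) = (1-rho)*rho^n = (1-3/37)*(3/37)^1 = 0.0745

0.0745


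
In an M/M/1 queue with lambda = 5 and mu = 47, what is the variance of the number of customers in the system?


rho = 5/47; Var(N) = rho/(1-rho)^2 = 0.13

0.13


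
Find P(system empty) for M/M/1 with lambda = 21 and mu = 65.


P0 = 1 - rho = 1 - 21/65 = 0.6769

0.6769


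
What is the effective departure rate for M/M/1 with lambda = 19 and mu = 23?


For a stable queue (lambda < mu), throughput = lambda = 19 per hour

19 per hour


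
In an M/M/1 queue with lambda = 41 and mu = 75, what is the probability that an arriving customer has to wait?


P(wait) = rho = lambda/mu = 41/75 = 0.5467

0.5467


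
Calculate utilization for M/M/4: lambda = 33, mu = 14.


rho = lambda/(c*mu) = 33/(4*14) = 0.5893

0.5893


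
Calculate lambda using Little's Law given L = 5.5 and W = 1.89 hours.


lambda = L / W = 5.5 / 1.89 = 2.91 per hour

2.91 per hour


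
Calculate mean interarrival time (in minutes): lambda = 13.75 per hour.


Mean interarrival time = 60/lambda = 60/13.75 = 4.36 minutes

4.36 minutes


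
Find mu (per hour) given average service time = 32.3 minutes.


mu = 60 / avg_service_time = 60 / 32.3 = 1.86 per hour

1.86 per hour


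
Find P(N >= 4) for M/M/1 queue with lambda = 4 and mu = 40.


P(N >= 4) = rho^4 = (4/40)^4 = 0.0001

0.0001


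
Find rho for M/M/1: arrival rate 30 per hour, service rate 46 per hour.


rho = lambda/mu = 30/46 = 0.6522

0.6522


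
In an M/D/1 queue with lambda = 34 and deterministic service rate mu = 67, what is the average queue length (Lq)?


M/D/1: Lq = rho^2 / (2*(1-rho)) where rho = 34/67; Lq = 0.26

0.26


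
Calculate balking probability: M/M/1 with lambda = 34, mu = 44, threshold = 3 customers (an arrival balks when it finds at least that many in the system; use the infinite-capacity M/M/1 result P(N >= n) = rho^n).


P(N >= 3) = rho^3 = (34/44)^3 = 0.4614

0.4614


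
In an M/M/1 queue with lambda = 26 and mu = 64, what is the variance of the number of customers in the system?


rho = 26/64; Var(N) = rho/(1-rho)^2 = 1.15

1.15


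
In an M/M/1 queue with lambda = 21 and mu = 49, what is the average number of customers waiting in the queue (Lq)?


rho = 21/49; Lq = rho^2/(1-rho) = 0.32

0.32


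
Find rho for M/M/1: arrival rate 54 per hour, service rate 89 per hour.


rho = lambda/mu = 54/89 = 0.6067

0.6067


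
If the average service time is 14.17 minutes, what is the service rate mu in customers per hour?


mu = 60 / avg_service_time = 60 / 14.17 = 4.23 per hour

4.23 per hour


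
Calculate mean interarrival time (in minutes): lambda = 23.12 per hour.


Mean interarrival time = 60/lambda = 60/23.12 = 2.6 minutes

2.6 minutes


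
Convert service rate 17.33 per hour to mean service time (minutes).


Mean service time = 60/mu = 60/17.33 = 3.46 minutes

3.46 minutes


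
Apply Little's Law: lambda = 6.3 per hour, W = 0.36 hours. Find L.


L = lambda * W = 6.3 * 0.36 = 2.27

2.27


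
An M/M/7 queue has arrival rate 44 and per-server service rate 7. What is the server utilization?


rho = lambda/(c*mu) = 44/(7*7) = 0.898

0.898


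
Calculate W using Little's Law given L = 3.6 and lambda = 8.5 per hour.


W = L / lambda = 3.6 / 8.5 = 0.4235 hours

0.4235 hours


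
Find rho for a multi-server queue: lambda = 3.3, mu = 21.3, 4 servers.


rho = lambda / (c * mu) = 3.3 / (4 * 21.3) = 0.0387

0.0387


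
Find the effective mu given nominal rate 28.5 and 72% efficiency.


Effective rate = mu * efficiency = 28.5 * 0.72 = 20.52 per hour

20.52 per hour


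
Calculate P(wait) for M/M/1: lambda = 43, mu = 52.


P(wait) = rho = lambda/mu = 43/52 = 0.8269

0.8269


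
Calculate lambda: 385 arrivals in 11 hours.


lambda = total arrivals / time = 385 / 11 = 35.0 per hour

35.0 per hour


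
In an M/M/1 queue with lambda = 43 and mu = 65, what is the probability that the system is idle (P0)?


P0 = 1 - rho = 1 - 43/65 = 0.3385

0.3385


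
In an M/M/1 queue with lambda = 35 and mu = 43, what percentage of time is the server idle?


Idle fraction = (1 - rho) * 100 = (1 - 35/43) * 100 = 18.6%

18.6%


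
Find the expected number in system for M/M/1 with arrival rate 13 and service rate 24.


rho = 13/24; L = rho/(1-rho) = 1.18

1.18


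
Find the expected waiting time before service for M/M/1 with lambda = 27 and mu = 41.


rho = 27/41; Wq = rho/(mu - lambda) = 0.047 hours

0.047 hours


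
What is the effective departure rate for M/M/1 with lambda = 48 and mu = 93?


For a stable queue (lambda < mu), throughput = lambda = 48 per hour

48 per hour


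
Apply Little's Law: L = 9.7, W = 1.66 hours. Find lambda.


lambda = L / W = 9.7 / 1.66 = 5.84 per hour

5.84 per hour


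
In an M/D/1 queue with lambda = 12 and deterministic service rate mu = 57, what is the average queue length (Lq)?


M/D/1: Lq = rho^2 / (2*(1-rho)) where rho = 12/57; Lq = 0.03

0.03


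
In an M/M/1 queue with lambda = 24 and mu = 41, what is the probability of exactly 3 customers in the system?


rho = 24/41; P(n) = (1-rho)*rho^n = (1-24/41)*(24/41)^3 = 0.0832

0.0832


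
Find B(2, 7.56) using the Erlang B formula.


B(N,A) = (A^N/N!) / sum(A^k/k!, k=0..N) with N=2, A=7.56 = 0.7695

0.7695


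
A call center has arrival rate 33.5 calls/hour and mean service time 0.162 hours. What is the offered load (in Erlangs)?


Offered load a = lambda * E[S] = 33.5 * 0.162 = 5.43 Erlangs

5.43 Erlangs


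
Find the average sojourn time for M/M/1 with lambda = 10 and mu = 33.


W = 1/(mu - lambda) = 1/(33 - 10) = 0.0435 hours

0.0435 hours


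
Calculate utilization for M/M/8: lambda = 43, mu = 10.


rho = lambda/(c*mu) = 43/(8*10) = 0.5375

0.5375


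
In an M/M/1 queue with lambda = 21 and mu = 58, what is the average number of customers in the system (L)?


rho = 21/58; L = rho/(1-rho) = 0.57

0.57


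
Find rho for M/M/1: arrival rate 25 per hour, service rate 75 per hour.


rho = lambda/mu = 25/75 = 0.3333

0.3333


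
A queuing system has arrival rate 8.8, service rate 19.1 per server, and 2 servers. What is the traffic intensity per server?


rho = lambda / (c * mu) = 8.8 / (2 * 19.1) = 0.2304

0.2304


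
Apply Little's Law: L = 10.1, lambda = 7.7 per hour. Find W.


W = L / lambda = 10.1 / 7.7 = 1.3117 hours

1.3117 hours


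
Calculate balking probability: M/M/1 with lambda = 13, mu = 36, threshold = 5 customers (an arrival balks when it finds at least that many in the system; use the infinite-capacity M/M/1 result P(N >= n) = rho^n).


P(N >= 5) = rho^5 = (13/36)^5 = 0.0061

0.0061


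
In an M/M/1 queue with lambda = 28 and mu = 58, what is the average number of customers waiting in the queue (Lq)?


rho = 28/58; Lq = rho^2/(1-rho) = 0.45

0.45


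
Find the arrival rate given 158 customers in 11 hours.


lambda = total arrivals / time = 158 / 11 = 14.36 per hour

14.36 per hour


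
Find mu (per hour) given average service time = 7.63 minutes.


mu = 60 / avg_service_time = 60 / 7.63 = 7.86 per hour

7.86 per hour


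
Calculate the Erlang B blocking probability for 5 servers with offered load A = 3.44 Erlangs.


B(N,A) = (A^N/N!) / sum(A^k/k!, k=0..N) with N=5, A=3.44 = 0.1487

0.1487


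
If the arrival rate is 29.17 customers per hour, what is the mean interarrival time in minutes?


Mean interarrival time = 60/lambda = 60/29.17 = 2.06 minutes

2.06 minutes


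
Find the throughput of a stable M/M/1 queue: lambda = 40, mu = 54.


For a stable queue (lambda < mu), throughput = lambda = 40 per hour

40 per hour


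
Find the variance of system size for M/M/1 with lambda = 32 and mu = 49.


rho = 32/49; Var(N) = rho/(1-rho)^2 = 5.43

5.43


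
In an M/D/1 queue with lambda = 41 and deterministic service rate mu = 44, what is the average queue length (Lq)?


M/D/1: Lq = rho^2 / (2*(1-rho)) where rho = 41/44; Lq = 6.37

6.37


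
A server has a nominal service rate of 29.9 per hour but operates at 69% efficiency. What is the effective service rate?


Effective rate = mu * efficiency = 29.9 * 0.69 = 20.63 per hour

20.63 per hour


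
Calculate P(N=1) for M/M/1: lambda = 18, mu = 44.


rho = 18/44; P(n) = (1-rho)*rho^n = (1-18/44)*(18/44)^1 = 0.2417

0.2417
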